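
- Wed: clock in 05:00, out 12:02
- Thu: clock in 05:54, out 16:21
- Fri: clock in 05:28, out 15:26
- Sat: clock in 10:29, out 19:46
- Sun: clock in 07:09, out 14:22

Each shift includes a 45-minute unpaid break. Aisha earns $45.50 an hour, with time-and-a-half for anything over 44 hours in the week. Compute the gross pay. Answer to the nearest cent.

$1829.10

Wed: 05:00–12:02 = 7 h 2 min; less 45 min break → 6 h 17 min
Thu: 05:54–16:21 = 10 h 27 min; less 45 min break → 9 h 42 min
Fri: 05:28–15:26 = 9 h 58 min; less 45 min break → 9 h 13 min
Sat: 10:29–19:46 = 9 h 17 min; less 45 min break → 8 h 32 min
Sun: 07:09–14:22 = 7 h 13 min; less 45 min break → 6 h 28 min
Total worked: 40 h 12 min = 2412 min.
Regular 40 h 12 min = 2412 min at $45.50/h; overtime 0 h 0 min = 0 min at $68.25/h.
Pay = (2412 × $45.50 + 0 × $68.25) ÷ 60 = $1829.10.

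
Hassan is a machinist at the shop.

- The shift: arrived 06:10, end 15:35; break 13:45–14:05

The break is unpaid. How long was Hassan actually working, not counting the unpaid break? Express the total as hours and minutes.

9 h 5 min

The shift: 06:10–15:35 = 9 h 25 min; less 20 min break → 9 h 5 min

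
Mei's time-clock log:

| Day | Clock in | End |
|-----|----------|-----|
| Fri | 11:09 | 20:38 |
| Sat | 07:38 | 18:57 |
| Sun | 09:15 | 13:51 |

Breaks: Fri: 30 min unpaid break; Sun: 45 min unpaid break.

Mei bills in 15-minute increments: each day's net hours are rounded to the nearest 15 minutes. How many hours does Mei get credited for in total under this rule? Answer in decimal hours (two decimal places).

Fri: 11:09–20:38 = 9 h 29 min − 30 min = 8 h 59 min → rounds to 9 h 0 min
Sat: 07:38–18:57 = 11 h 19 min → rounds to 11 h 15 min
Sun: 09:15–13:51 = 4 h 36 min − 45 min = 3 h 51 min → rounds to 3 h 45 min
Total credited: 24 h 0 min.

24.00 hours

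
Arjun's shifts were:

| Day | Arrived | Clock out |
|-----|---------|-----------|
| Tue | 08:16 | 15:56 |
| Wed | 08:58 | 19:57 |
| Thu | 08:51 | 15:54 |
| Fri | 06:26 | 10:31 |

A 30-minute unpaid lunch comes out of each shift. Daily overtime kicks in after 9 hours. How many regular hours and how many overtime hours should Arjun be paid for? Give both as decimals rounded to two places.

Regular 26.30 hours, overtime 1.48 hours

Tue: 08:16–15:56 = 7 h 40 min; less 30 min break → 7 h 10 min
Wed: 08:58–19:57 = 10 h 59 min; less 30 min break → 10 h 29 min
Thu: 08:51–15:54 = 7 h 3 min; less 30 min break → 6 h 33 min
Fri: 06:26–10:31 = 4 h 5 min; less 30 min break → 3 h 35 min
Tue reg 7 h 10 min / OT 0 h 0 min; Wed reg 9 h 0 min / OT 1 h 29 min; Thu reg 6 h 33 min / OT 0 h 0 min; Fri reg 3 h 35 min / OT 0 h 0 min.
Totals: regular 26 h 18 min, overtime 1 h 29 min.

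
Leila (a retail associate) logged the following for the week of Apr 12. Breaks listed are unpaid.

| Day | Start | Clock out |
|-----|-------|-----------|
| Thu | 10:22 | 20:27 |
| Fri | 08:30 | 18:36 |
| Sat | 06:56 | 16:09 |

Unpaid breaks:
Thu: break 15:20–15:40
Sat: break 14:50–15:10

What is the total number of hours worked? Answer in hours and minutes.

28 h 44 min

Thu: 10:22–20:27 = 10 h 5 min; less 20 min break → 9 h 45 min
Fri: 08:30–18:36 = 10 h 6 min
Sat: 06:56–16:09 = 9 h 13 min; less 20 min break → 8 h 53 min
Total: 9 h 45 min + 10 h 6 min + 8 h 53 min = 28 h 44 min.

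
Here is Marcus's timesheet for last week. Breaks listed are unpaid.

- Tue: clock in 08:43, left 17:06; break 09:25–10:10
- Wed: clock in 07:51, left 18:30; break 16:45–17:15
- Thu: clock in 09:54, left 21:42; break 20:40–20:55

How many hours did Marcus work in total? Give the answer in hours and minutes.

Tue: 08:43–17:06 = 8 h 23 min; less 45 min break → 7 h 38 min
Wed: 07:51–18:30 = 10 h 39 min; less 30 min break → 10 h 9 min
Thu: 09:54–21:42 = 11 h 48 min; less 15 min break → 11 h 33 min
Total: 7 h 38 min + 10 h 9 min + 11 h 33 min = 29 h 20 min.

29 h 20 min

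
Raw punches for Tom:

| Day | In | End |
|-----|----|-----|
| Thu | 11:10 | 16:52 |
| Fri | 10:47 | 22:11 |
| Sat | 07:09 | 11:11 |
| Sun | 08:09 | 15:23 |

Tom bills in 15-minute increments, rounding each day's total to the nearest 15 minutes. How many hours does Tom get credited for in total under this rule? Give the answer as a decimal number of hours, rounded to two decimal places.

28.50 hours

Thu: 11:10–16:52 = 5 h 42 min → rounds to 5 h 45 min
Fri: 10:47–22:11 = 11 h 24 min → rounds to 11 h 30 min
Sat: 07:09–11:11 = 4 h 2 min → rounds to 4 h 0 min
Sun: 08:09–15:23 = 7 h 14 min → rounds to 7 h 15 min
Total credited: 28 h 30 min.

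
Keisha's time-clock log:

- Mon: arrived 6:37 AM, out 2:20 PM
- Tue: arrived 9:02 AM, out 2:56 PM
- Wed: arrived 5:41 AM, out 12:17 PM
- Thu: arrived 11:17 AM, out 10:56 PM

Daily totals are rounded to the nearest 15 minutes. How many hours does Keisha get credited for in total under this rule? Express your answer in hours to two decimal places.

Mon: 6:37 AM–2:20 PM = 7 h 43 min → rounds to 7 h 45 min
Tue: 9:02 AM–2:56 PM = 5 h 54 min → rounds to 6 h 0 min
Wed: 5:41 AM–12:17 PM = 6 h 36 min → rounds to 6 h 30 min
Thu: 11:17 AM–10:56 PM = 11 h 39 min → rounds to 11 h 45 min
Total credited: 32 h 0 min.

32.00 hours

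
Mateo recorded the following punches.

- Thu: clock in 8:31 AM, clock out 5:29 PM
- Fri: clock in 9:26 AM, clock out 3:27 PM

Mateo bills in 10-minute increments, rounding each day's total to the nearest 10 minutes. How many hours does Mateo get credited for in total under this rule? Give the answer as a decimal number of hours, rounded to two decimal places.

Thu: 8:31 AM–5:29 PM = 8 h 58 min → rounds to 9 h 0 min
Fri: 9:26 AM–3:27 PM = 6 h 1 min → rounds to 6 h 0 min
Total credited: 15 h 0 min.

15.00 hours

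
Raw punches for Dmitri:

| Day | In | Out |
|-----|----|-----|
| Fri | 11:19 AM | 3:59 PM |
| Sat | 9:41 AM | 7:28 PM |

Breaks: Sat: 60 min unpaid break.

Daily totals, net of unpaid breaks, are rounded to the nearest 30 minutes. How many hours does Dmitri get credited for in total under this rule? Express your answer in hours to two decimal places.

Fri: 11:19 AM–3:59 PM = 4 h 40 min → rounds to 4 h 30 min
Sat: 9:41 AM–7:28 PM = 9 h 47 min − 60 min = 8 h 47 min → rounds to 9 h 0 min
Total credited: 13 h 30 min.

13.50 hours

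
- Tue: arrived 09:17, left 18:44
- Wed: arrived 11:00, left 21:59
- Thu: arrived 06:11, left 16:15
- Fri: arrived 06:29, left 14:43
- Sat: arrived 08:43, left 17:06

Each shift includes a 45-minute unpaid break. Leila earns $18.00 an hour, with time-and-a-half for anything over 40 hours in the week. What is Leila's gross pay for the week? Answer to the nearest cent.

$810.90

Tue: 09:17–18:44 = 9 h 27 min; less 45 min break → 8 h 42 min
Wed: 11:00–21:59 = 10 h 59 min; less 45 min break → 10 h 14 min
Thu: 06:11–16:15 = 10 h 4 min; less 45 min break → 9 h 19 min
Fri: 06:29–14:43 = 8 h 14 min; less 45 min break → 7 h 29 min
Sat: 08:43–17:06 = 8 h 23 min; less 45 min break → 7 h 38 min
Total worked: 43 h 22 min = 2602 min.
Regular 40 h 0 min = 2400 min at $18.00/h; overtime 3 h 22 min = 202 min at $27.00/h.
Pay = (2400 × $18.00 + 202 × $27.00) ÷ 60 = $810.90.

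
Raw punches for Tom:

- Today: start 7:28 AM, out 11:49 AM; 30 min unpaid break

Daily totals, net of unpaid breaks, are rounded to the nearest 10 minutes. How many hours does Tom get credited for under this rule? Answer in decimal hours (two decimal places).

Today: 7:28 AM–11:49 AM = 4 h 21 min − 30 min = 3 h 51 min → rounds to 3 h 50 min

3.83 hours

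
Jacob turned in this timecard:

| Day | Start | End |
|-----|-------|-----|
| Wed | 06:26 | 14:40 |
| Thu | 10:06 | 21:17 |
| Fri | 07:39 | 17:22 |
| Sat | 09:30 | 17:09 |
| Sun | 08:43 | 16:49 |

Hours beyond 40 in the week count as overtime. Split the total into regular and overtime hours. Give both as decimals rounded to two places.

Wed: 06:26–14:40 = 8 h 14 min
Thu: 10:06–21:17 = 11 h 11 min
Fri: 07:39–17:22 = 9 h 43 min
Sat: 09:30–17:09 = 7 h 39 min
Sun: 08:43–16:49 = 8 h 6 min
Total worked: 44 h 53 min = 44.88 h.
Threshold 40 h → overtime 4 h 53 min, regular 40 h 0 min.

Regular 40.00 hours, overtime 4.88 hours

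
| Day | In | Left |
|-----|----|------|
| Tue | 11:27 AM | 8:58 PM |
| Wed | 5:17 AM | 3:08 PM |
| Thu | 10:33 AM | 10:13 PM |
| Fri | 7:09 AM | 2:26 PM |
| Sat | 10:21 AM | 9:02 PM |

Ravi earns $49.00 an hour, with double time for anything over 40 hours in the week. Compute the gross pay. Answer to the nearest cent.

Tue: 11:27 AM–8:58 PM = 9 h 31 min
Wed: 5:17 AM–3:08 PM = 9 h 51 min
Thu: 10:33 AM–10:13 PM = 11 h 40 min
Fri: 7:09 AM–2:26 PM = 7 h 17 min
Sat: 10:21 AM–9:02 PM = 10 h 41 min
Total worked: 49 h 0 min = 2940 min.
Regular 40 h 0 min = 2400 min at $49.00/h; overtime 9 h 0 min = 540 min at $98.00/h.
Pay = (2400 × $49.00 + 540 × $98.00) ÷ 60 = $2842.00.

$2842.00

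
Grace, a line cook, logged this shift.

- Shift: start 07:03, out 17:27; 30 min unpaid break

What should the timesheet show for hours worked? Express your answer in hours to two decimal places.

9.90 hours

Shift: 07:03–17:27 = 10 h 24 min; less 30 min break → 9 h 54 min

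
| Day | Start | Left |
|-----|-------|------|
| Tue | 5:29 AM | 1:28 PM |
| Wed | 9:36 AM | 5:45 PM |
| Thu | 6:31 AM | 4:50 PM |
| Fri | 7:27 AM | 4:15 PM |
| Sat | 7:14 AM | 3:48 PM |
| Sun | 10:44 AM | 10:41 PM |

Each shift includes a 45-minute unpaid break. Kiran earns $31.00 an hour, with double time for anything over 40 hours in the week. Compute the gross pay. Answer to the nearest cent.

Tue: 5:29 AM–1:28 PM = 7 h 59 min; less 45 min break → 7 h 14 min
Wed: 9:36 AM–5:45 PM = 8 h 9 min; less 45 min break → 7 h 24 min
Thu: 6:31 AM–4:50 PM = 10 h 19 min; less 45 min break → 9 h 34 min
Fri: 7:27 AM–4:15 PM = 8 h 48 min; less 45 min break → 8 h 3 min
Sat: 7:14 AM–3:48 PM = 8 h 34 min; less 45 min break → 7 h 49 min
Sun: 10:44 AM–10:41 PM = 11 h 57 min; less 45 min break → 11 h 12 min
Total worked: 51 h 16 min = 3076 min.
Regular 40 h 0 min = 2400 min at $31.00/h; overtime 11 h 16 min = 676 min at $62.00/h.
Pay = (2400 × $31.00 + 676 × $62.00) ÷ 60 = $1938.53.

$1938.53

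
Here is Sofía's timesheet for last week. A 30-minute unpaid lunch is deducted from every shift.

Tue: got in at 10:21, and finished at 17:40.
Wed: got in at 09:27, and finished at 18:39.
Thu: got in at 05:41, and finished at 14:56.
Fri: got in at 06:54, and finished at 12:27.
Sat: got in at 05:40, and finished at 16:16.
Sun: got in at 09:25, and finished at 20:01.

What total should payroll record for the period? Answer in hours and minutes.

Tue: 10:21–17:40 = 7 h 19 min; less 30 min break → 6 h 49 min
Wed: 09:27–18:39 = 9 h 12 min; less 30 min break → 8 h 42 min
Thu: 05:41–14:56 = 9 h 15 min; less 30 min break → 8 h 45 min
Fri: 06:54–12:27 = 5 h 33 min; less 30 min break → 5 h 3 min
Sat: 05:40–16:16 = 10 h 36 min; less 30 min break → 10 h 6 min
Sun: 09:25–20:01 = 10 h 36 min; less 30 min break → 10 h 6 min
Total: 6 h 49 min + 8 h 42 min + 8 h 45 min + 5 h 3 min + 10 h 6 min + 10 h 6 min = 49 h 31 min.

49 h 31 min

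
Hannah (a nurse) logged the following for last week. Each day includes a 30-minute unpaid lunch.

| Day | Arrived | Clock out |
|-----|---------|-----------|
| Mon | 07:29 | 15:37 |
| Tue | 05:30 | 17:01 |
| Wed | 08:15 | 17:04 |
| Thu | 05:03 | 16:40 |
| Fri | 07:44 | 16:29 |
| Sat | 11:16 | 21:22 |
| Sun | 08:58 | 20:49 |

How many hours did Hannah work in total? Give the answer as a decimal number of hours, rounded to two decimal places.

67.28 hours

Mon: 07:29–15:37 = 8 h 8 min; less 30 min break → 7 h 38 min
Tue: 05:30–17:01 = 11 h 31 min; less 30 min break → 11 h 1 min
Wed: 08:15–17:04 = 8 h 49 min; less 30 min break → 8 h 19 min
Thu: 05:03–16:40 = 11 h 37 min; less 30 min break → 11 h 7 min
Fri: 07:44–16:29 = 8 h 45 min; less 30 min break → 8 h 15 min
Sat: 11:16–21:22 = 10 h 6 min; less 30 min break → 9 h 36 min
Sun: 08:58–20:49 = 11 h 51 min; less 30 min break → 11 h 21 min
Total: 7 h 38 min + 11 h 1 min + 8 h 19 min + 11 h 7 min + 8 h 15 min + 9 h 36 min + 11 h 21 min = 67 h 17 min.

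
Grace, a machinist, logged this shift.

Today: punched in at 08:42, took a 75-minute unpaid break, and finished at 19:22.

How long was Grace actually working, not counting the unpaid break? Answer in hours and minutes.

9 h 25 min

Today: 08:42–19:22 = 10 h 40 min; less 75 min break → 9 h 25 min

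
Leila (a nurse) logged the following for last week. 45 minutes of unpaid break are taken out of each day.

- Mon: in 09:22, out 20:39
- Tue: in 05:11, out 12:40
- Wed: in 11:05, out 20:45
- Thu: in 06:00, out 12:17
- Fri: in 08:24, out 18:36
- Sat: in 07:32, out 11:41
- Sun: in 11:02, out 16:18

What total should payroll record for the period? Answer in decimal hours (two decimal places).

49.08 hours

Mon: 09:22–20:39 = 11 h 17 min; less 45 min break → 10 h 32 min
Tue: 05:11–12:40 = 7 h 29 min; less 45 min break → 6 h 44 min
Wed: 11:05–20:45 = 9 h 40 min; less 45 min break → 8 h 55 min
Thu: 06:00–12:17 = 6 h 17 min; less 45 min break → 5 h 32 min
Fri: 08:24–18:36 = 10 h 12 min; less 45 min break → 9 h 27 min
Sat: 07:32–11:41 = 4 h 9 min; less 45 min break → 3 h 24 min
Sun: 11:02–16:18 = 5 h 16 min; less 45 min break → 4 h 31 min
Total: 10 h 32 min + 6 h 44 min + 8 h 55 min + 5 h 32 min + 9 h 27 min + 3 h 24 min + 4 h 31 min = 49 h 5 min.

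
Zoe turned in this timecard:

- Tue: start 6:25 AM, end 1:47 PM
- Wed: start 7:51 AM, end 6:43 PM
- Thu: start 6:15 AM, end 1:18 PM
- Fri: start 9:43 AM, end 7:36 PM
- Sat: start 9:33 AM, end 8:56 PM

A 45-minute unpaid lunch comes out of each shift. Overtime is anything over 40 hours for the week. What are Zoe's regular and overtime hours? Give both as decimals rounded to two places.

Tue: 6:25 AM–1:47 PM = 7 h 22 min; less 45 min break → 6 h 37 min
Wed: 7:51 AM–6:43 PM = 10 h 52 min; less 45 min break → 10 h 7 min
Thu: 6:15 AM–1:18 PM = 7 h 3 min; less 45 min break → 6 h 18 min
Fri: 9:43 AM–7:36 PM = 9 h 53 min; less 45 min break → 9 h 8 min
Sat: 9:33 AM–8:56 PM = 11 h 23 min; less 45 min break → 10 h 38 min
Total worked: 42 h 48 min = 42.80 h.
Threshold 40 h → overtime 2 h 48 min, regular 40 h 0 min.

Regular 40.00 hours, overtime 2.80 hours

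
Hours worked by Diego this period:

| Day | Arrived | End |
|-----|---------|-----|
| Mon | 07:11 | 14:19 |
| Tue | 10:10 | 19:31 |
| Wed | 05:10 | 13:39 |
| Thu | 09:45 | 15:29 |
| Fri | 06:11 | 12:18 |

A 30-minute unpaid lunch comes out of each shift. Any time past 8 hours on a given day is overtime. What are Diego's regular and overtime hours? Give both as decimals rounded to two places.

Mon: 07:11–14:19 = 7 h 8 min; less 30 min break → 6 h 38 min
Tue: 10:10–19:31 = 9 h 21 min; less 30 min break → 8 h 51 min
Wed: 05:10–13:39 = 8 h 29 min; less 30 min break → 7 h 59 min
Thu: 09:45–15:29 = 5 h 44 min; less 30 min break → 5 h 14 min
Fri: 06:11–12:18 = 6 h 7 min; less 30 min break → 5 h 37 min
Mon reg 6 h 38 min / OT 0 h 0 min; Tue reg 8 h 0 min / OT 0 h 51 min; Wed reg 7 h 59 min / OT 0 h 0 min; Thu reg 5 h 14 min / OT 0 h 0 min; Fri reg 5 h 37 min / OT 0 h 0 min.
Totals: regular 33 h 28 min, overtime 0 h 51 min.

Regular 33.47 hours, overtime 0.85 hours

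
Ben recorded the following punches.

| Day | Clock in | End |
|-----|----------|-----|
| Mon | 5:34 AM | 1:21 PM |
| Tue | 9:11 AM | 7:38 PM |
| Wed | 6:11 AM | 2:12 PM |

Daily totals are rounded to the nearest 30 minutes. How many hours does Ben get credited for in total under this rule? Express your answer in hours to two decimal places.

26.50 hours

Mon: 5:34 AM–1:21 PM = 7 h 47 min → rounds to 8 h 0 min
Tue: 9:11 AM–7:38 PM = 10 h 27 min → rounds to 10 h 30 min
Wed: 6:11 AM–2:12 PM = 8 h 1 min → rounds to 8 h 0 min
Total credited: 26 h 30 min.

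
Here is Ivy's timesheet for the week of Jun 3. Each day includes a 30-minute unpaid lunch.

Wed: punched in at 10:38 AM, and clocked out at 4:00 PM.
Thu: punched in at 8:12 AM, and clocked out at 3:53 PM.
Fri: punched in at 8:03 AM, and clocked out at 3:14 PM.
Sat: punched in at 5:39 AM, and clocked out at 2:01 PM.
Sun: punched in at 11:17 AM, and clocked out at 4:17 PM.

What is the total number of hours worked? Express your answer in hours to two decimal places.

31.10 hours

Wed: 10:38 AM–4:00 PM = 5 h 22 min; less 30 min break → 4 h 52 min
Thu: 8:12 AM–3:53 PM = 7 h 41 min; less 30 min break → 7 h 11 min
Fri: 8:03 AM–3:14 PM = 7 h 11 min; less 30 min break → 6 h 41 min
Sat: 5:39 AM–2:01 PM = 8 h 22 min; less 30 min break → 7 h 52 min
Sun: 11:17 AM–4:17 PM = 5 h 0 min; less 30 min break → 4 h 30 min
Total: 4 h 52 min + 7 h 11 min + 6 h 41 min + 7 h 52 min + 4 h 30 min = 31 h 6 min.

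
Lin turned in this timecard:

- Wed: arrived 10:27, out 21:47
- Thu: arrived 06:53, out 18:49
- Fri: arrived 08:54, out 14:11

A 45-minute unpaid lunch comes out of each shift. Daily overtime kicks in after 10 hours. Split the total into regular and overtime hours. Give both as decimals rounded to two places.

Regular 24.53 hours, overtime 1.77 hours

Wed: 10:27–21:47 = 11 h 20 min; less 45 min break → 10 h 35 min
Thu: 06:53–18:49 = 11 h 56 min; less 45 min break → 11 h 11 min
Fri: 08:54–14:11 = 5 h 17 min; less 45 min break → 4 h 32 min
Wed reg 10 h 0 min / OT 0 h 35 min; Thu reg 10 h 0 min / OT 1 h 11 min; Fri reg 4 h 32 min / OT 0 h 0 min.
Totals: regular 24 h 32 min, overtime 1 h 46 min.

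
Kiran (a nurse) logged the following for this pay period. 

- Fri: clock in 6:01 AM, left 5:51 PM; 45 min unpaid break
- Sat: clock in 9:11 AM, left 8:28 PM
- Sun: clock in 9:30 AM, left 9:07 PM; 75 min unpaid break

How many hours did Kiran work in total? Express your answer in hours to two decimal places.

32.73 hours

Fri: 6:01 AM–5:51 PM = 11 h 50 min; less 45 min break → 11 h 5 min
Sat: 9:11 AM–8:28 PM = 11 h 17 min
Sun: 9:30 AM–9:07 PM = 11 h 37 min; less 75 min break → 10 h 22 min
Total: 11 h 5 min + 11 h 17 min + 10 h 22 min = 32 h 44 min.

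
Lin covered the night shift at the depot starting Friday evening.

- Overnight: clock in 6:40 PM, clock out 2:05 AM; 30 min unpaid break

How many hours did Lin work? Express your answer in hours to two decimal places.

Overnight: 6:40 PM → midnight = 5 h 20 min; midnight → 2:05 AM = 2 h 5 min; span 7 h 25 min; less 30 min break → 6 h 55 min

6.92 hours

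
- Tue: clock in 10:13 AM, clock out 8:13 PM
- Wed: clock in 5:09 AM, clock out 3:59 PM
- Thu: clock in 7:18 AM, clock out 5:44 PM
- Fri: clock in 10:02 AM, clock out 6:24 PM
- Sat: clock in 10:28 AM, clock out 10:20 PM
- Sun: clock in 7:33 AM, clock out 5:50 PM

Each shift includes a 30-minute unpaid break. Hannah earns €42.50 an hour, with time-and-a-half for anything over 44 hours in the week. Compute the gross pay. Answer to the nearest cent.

Tue: 10:13 AM–8:13 PM = 10 h 0 min; less 30 min break → 9 h 30 min
Wed: 5:09 AM–3:59 PM = 10 h 50 min; less 30 min break → 10 h 20 min
Thu: 7:18 AM–5:44 PM = 10 h 26 min; less 30 min break → 9 h 56 min
Fri: 10:02 AM–6:24 PM = 8 h 22 min; less 30 min break → 7 h 52 min
Sat: 10:28 AM–10:20 PM = 11 h 52 min; less 30 min break → 11 h 22 min
Sun: 7:33 AM–5:50 PM = 10 h 17 min; less 30 min break → 9 h 47 min
Total worked: 58 h 47 min = 3527 min.
Regular 44 h 0 min = 2640 min at €42.50/h; overtime 14 h 47 min = 887 min at €63.75/h.
Pay = (2640 × €42.50 + 887 × €63.75) ÷ 60 = €2812.44.

€2812.44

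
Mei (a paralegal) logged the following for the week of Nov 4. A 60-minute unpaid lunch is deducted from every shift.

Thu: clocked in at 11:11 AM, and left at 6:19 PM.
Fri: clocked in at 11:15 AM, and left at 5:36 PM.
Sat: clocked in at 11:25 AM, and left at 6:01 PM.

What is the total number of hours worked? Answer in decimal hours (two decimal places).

17.08 hours

Thu: 11:11 AM–6:19 PM = 7 h 8 min; less 60 min break → 6 h 8 min
Fri: 11:15 AM–5:36 PM = 6 h 21 min; less 60 min break → 5 h 21 min
Sat: 11:25 AM–6:01 PM = 6 h 36 min; less 60 min break → 5 h 36 min
Total: 6 h 8 min + 5 h 21 min + 5 h 36 min = 17 h 5 min.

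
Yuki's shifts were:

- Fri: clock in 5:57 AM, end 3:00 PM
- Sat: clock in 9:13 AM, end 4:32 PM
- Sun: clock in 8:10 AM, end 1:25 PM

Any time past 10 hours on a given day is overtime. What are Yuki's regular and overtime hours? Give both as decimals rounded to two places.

Regular 21.62 hours, overtime 0.00 hours

Fri: 5:57 AM–3:00 PM = 9 h 3 min
Sat: 9:13 AM–4:32 PM = 7 h 19 min
Sun: 8:10 AM–1:25 PM = 5 h 15 min
Fri reg 9 h 3 min / OT 0 h 0 min; Sat reg 7 h 19 min / OT 0 h 0 min; Sun reg 5 h 15 min / OT 0 h 0 min.
Totals: regular 21 h 37 min, overtime 0 h 0 min.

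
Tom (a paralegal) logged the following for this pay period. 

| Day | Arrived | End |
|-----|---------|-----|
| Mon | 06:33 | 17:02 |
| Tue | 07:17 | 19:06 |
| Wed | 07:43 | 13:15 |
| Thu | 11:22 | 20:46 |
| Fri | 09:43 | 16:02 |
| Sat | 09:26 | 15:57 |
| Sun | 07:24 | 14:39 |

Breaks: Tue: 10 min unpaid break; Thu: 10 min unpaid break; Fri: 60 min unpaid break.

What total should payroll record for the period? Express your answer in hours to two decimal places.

55.98 hours

Mon: 06:33–17:02 = 10 h 29 min
Tue: 07:17–19:06 = 11 h 49 min; less 10 min break → 11 h 39 min
Wed: 07:43–13:15 = 5 h 32 min
Thu: 11:22–20:46 = 9 h 24 min; less 10 min break → 9 h 14 min
Fri: 09:43–16:02 = 6 h 19 min; less 60 min break → 5 h 19 min
Sat: 09:26–15:57 = 6 h 31 min
Sun: 07:24–14:39 = 7 h 15 min
Total: 10 h 29 min + 11 h 39 min + 5 h 32 min + 9 h 14 min + 5 h 19 min + 6 h 31 min + 7 h 15 min = 55 h 59 min.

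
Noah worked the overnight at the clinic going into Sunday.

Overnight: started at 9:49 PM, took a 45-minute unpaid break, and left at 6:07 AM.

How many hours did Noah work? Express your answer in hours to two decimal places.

7.55 hours

Overnight: 9:49 PM → midnight = 2 h 11 min; midnight → 6:07 AM = 6 h 7 min; span 8 h 18 min; less 45 min break → 7 h 33 min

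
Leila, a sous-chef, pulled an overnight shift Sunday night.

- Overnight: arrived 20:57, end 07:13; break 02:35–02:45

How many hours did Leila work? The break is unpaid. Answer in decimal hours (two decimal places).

Overnight: 20:57 → midnight = 3 h 3 min; midnight → 07:13 = 7 h 13 min; span 10 h 16 min; less 10 min break → 10 h 6 min

10.10 hours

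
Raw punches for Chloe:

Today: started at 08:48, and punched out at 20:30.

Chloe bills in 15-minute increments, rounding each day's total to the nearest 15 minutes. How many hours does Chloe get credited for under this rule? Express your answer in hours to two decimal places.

Today: 08:48–20:30 = 11 h 42 min → rounds to 11 h 45 min

11.75 hours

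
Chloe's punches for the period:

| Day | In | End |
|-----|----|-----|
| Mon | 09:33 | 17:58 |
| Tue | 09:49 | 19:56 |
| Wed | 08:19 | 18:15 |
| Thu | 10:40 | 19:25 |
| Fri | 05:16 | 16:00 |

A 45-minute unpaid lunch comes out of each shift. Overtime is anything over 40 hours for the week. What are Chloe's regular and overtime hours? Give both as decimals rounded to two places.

Regular 40.00 hours, overtime 4.20 hours

Mon: 09:33–17:58 = 8 h 25 min; less 45 min break → 7 h 40 min
Tue: 09:49–19:56 = 10 h 7 min; less 45 min break → 9 h 22 min
Wed: 08:19–18:15 = 9 h 56 min; less 45 min break → 9 h 11 min
Thu: 10:40–19:25 = 8 h 45 min; less 45 min break → 8 h 0 min
Fri: 05:16–16:00 = 10 h 44 min; less 45 min break → 9 h 59 min
Total worked: 44 h 12 min = 44.20 h.
Threshold 40 h → overtime 4 h 12 min, regular 40 h 0 min.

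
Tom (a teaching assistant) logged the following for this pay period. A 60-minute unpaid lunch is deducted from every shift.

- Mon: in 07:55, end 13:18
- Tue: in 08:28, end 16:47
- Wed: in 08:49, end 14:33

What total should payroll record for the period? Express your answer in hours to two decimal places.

16.43 hours

Mon: 07:55–13:18 = 5 h 23 min; less 60 min break → 4 h 23 min
Tue: 08:28–16:47 = 8 h 19 min; less 60 min break → 7 h 19 min
Wed: 08:49–14:33 = 5 h 44 min; less 60 min break → 4 h 44 min
Total: 4 h 23 min + 7 h 19 min + 4 h 44 min = 16 h 26 min.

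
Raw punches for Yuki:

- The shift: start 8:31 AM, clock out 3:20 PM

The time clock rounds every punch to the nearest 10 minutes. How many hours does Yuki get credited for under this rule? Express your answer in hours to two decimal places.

The shift: in 8:31 AM→8:30 AM, out 3:20 PM→3:20 PM; 6 h 50 min

6.83 hours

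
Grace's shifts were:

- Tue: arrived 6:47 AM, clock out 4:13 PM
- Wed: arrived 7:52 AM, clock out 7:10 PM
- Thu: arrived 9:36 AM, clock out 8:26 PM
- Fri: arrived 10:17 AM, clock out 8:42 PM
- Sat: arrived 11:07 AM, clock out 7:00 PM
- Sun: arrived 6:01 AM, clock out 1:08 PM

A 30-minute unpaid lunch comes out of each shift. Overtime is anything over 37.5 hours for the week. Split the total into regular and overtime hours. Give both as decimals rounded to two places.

Regular 37.50 hours, overtime 16.48 hours

Tue: 6:47 AM–4:13 PM = 9 h 26 min; less 30 min break → 8 h 56 min
Wed: 7:52 AM–7:10 PM = 11 h 18 min; less 30 min break → 10 h 48 min
Thu: 9:36 AM–8:26 PM = 10 h 50 min; less 30 min break → 10 h 20 min
Fri: 10:17 AM–8:42 PM = 10 h 25 min; less 30 min break → 9 h 55 min
Sat: 11:07 AM–7:00 PM = 7 h 53 min; less 30 min break → 7 h 23 min
Sun: 6:01 AM–1:08 PM = 7 h 7 min; less 30 min break → 6 h 37 min
Total worked: 53 h 59 min = 53.98 h.
Threshold 37.5 h → overtime 16 h 29 min, regular 37 h 30 min.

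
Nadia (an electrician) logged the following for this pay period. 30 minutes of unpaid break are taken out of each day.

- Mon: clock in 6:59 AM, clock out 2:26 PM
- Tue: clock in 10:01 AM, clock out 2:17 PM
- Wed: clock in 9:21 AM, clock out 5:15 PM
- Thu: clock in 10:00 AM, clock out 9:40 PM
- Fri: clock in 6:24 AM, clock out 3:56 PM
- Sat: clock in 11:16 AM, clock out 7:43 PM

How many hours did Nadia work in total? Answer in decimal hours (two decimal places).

46.27 hours

Mon: 6:59 AM–2:26 PM = 7 h 27 min; less 30 min break → 6 h 57 min
Tue: 10:01 AM–2:17 PM = 4 h 16 min; less 30 min break → 3 h 46 min
Wed: 9:21 AM–5:15 PM = 7 h 54 min; less 30 min break → 7 h 24 min
Thu: 10:00 AM–9:40 PM = 11 h 40 min; less 30 min break → 11 h 10 min
Fri: 6:24 AM–3:56 PM = 9 h 32 min; less 30 min break → 9 h 2 min
Sat: 11:16 AM–7:43 PM = 8 h 27 min; less 30 min break → 7 h 57 min
Total: 6 h 57 min + 3 h 46 min + 7 h 24 min + 11 h 10 min + 9 h 2 min + 7 h 57 min = 46 h 16 min.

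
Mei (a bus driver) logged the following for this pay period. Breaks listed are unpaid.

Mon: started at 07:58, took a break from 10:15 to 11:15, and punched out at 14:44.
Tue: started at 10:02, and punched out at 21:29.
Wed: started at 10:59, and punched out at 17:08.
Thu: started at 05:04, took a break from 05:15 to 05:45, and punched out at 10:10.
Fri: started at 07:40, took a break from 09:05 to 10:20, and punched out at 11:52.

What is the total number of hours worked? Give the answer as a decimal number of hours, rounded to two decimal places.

Mon: 07:58–14:44 = 6 h 46 min; less 60 min break → 5 h 46 min
Tue: 10:02–21:29 = 11 h 27 min
Wed: 10:59–17:08 = 6 h 9 min
Thu: 05:04–10:10 = 5 h 6 min; less 30 min break → 4 h 36 min
Fri: 07:40–11:52 = 4 h 12 min; less 75 min break → 2 h 57 min
Total: 5 h 46 min + 11 h 27 min + 6 h 9 min + 4 h 36 min + 2 h 57 min = 30 h 55 min.

30.92 hours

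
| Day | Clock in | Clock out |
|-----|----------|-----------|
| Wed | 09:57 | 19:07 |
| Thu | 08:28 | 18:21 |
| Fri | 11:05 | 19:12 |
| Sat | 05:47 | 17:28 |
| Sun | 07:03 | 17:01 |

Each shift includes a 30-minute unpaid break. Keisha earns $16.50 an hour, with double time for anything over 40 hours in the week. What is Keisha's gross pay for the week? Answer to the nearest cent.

$868.45

Wed: 09:57–19:07 = 9 h 10 min; less 30 min break → 8 h 40 min
Thu: 08:28–18:21 = 9 h 53 min; less 30 min break → 9 h 23 min
Fri: 11:05–19:12 = 8 h 7 min; less 30 min break → 7 h 37 min
Sat: 05:47–17:28 = 11 h 41 min; less 30 min break → 11 h 11 min
Sun: 07:03–17:01 = 9 h 58 min; less 30 min break → 9 h 28 min
Total worked: 46 h 19 min = 2779 min.
Regular 40 h 0 min = 2400 min at $16.50/h; overtime 6 h 19 min = 379 min at $33.00/h.
Pay = (2400 × $16.50 + 379 × $33.00) ÷ 60 = $868.45.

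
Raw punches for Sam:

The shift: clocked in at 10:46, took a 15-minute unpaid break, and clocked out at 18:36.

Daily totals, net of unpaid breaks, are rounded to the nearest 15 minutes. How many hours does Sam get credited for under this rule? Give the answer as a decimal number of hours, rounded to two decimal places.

The shift: 10:46–18:36 = 7 h 50 min − 15 min = 7 h 35 min → rounds to 7 h 30 min

7.50 hours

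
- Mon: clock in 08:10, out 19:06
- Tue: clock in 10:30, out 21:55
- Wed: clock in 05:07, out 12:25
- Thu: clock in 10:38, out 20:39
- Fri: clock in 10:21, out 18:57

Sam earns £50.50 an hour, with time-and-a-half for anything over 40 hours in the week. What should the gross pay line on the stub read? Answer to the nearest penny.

Mon: 08:10–19:06 = 10 h 56 min
Tue: 10:30–21:55 = 11 h 25 min
Wed: 05:07–12:25 = 7 h 18 min
Thu: 10:38–20:39 = 10 h 1 min
Fri: 10:21–18:57 = 8 h 36 min
Total worked: 48 h 16 min = 2896 min.
Regular 40 h 0 min = 2400 min at £50.50/h; overtime 8 h 16 min = 496 min at £75.75/h.
Pay = (2400 × £50.50 + 496 × £75.75) ÷ 60 = £2646.20.

£2646.20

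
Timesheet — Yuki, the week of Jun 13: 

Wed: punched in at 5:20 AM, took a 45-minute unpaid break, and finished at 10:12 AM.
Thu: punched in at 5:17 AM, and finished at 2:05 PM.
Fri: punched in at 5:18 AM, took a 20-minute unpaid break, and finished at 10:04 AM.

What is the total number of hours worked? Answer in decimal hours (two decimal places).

17.35 hours

Wed: 5:20 AM–10:12 AM = 4 h 52 min; less 45 min break → 4 h 7 min
Thu: 5:17 AM–2:05 PM = 8 h 48 min
Fri: 5:18 AM–10:04 AM = 4 h 46 min; less 20 min break → 4 h 26 min
Total: 4 h 7 min + 8 h 48 min + 4 h 26 min = 17 h 21 min.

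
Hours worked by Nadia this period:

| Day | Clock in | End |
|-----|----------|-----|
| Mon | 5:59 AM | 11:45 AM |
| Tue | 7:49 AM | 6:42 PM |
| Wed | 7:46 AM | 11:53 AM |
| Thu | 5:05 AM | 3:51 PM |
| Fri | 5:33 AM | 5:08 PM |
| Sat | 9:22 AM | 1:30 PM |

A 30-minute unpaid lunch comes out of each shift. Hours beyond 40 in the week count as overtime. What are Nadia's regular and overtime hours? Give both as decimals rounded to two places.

Mon: 5:59 AM–11:45 AM = 5 h 46 min; less 30 min break → 5 h 16 min
Tue: 7:49 AM–6:42 PM = 10 h 53 min; less 30 min break → 10 h 23 min
Wed: 7:46 AM–11:53 AM = 4 h 7 min; less 30 min break → 3 h 37 min
Thu: 5:05 AM–3:51 PM = 10 h 46 min; less 30 min break → 10 h 16 min
Fri: 5:33 AM–5:08 PM = 11 h 35 min; less 30 min break → 11 h 5 min
Sat: 9:22 AM–1:30 PM = 4 h 8 min; less 30 min break → 3 h 38 min
Total worked: 44 h 15 min = 44.25 h.
Threshold 40 h → overtime 4 h 15 min, regular 40 h 0 min.

Regular 40.00 hours, overtime 4.25 hours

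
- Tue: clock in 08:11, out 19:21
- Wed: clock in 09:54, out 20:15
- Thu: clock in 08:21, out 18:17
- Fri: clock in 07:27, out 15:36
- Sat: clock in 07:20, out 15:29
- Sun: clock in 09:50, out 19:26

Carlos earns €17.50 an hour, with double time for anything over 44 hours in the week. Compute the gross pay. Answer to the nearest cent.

Tue: 08:11–19:21 = 11 h 10 min
Wed: 09:54–20:15 = 10 h 21 min
Thu: 08:21–18:17 = 9 h 56 min
Fri: 07:27–15:36 = 8 h 9 min
Sat: 07:20–15:29 = 8 h 9 min
Sun: 09:50–19:26 = 9 h 36 min
Total worked: 57 h 21 min = 3441 min.
Regular 44 h 0 min = 2640 min at €17.50/h; overtime 13 h 21 min = 801 min at €35.00/h.
Pay = (2640 × €17.50 + 801 × €35.00) ÷ 60 = €1237.25.

€1237.25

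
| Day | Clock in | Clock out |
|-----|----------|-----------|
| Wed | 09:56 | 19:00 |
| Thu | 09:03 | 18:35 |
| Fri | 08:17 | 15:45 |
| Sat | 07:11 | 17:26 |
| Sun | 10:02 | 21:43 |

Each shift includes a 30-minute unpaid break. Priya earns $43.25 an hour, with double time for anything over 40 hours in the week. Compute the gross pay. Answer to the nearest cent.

Wed: 09:56–19:00 = 9 h 4 min; less 30 min break → 8 h 34 min
Thu: 09:03–18:35 = 9 h 32 min; less 30 min break → 9 h 2 min
Fri: 08:17–15:45 = 7 h 28 min; less 30 min break → 6 h 58 min
Sat: 07:11–17:26 = 10 h 15 min; less 30 min break → 9 h 45 min
Sun: 10:02–21:43 = 11 h 41 min; less 30 min break → 11 h 11 min
Total worked: 45 h 30 min = 2730 min.
Regular 40 h 0 min = 2400 min at $43.25/h; overtime 5 h 30 min = 330 min at $86.50/h.
Pay = (2400 × $43.25 + 330 × $86.50) ÷ 60 = $2205.75.

$2205.75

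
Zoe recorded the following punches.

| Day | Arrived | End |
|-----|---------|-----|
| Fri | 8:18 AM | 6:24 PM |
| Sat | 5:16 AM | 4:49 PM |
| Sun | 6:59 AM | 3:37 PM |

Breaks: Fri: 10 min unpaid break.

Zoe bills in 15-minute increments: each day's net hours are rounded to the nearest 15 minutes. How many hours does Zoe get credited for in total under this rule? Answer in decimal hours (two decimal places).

30.25 hours

Fri: 8:18 AM–6:24 PM = 10 h 6 min − 10 min = 9 h 56 min → rounds to 10 h 0 min
Sat: 5:16 AM–4:49 PM = 11 h 33 min → rounds to 11 h 30 min
Sun: 6:59 AM–3:37 PM = 8 h 38 min → rounds to 8 h 45 min
Total credited: 30 h 15 min.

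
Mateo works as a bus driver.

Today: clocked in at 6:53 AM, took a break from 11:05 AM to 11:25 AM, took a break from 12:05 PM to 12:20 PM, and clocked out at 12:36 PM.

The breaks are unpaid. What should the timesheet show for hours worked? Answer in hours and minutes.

Today: 6:53 AM–12:36 PM = 5 h 43 min; less 35 min break → 5 h 8 min

5 h 8 min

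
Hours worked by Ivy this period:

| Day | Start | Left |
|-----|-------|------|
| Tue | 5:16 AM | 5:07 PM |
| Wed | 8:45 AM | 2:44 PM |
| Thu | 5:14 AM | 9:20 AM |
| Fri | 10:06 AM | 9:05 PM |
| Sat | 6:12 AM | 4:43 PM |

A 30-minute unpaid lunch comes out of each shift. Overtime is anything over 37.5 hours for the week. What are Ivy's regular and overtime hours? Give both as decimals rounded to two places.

Tue: 5:16 AM–5:07 PM = 11 h 51 min; less 30 min break → 11 h 21 min
Wed: 8:45 AM–2:44 PM = 5 h 59 min; less 30 min break → 5 h 29 min
Thu: 5:14 AM–9:20 AM = 4 h 6 min; less 30 min break → 3 h 36 min
Fri: 10:06 AM–9:05 PM = 10 h 59 min; less 30 min break → 10 h 29 min
Sat: 6:12 AM–4:43 PM = 10 h 31 min; less 30 min break → 10 h 1 min
Total worked: 40 h 56 min = 40.93 h.
Threshold 37.5 h → overtime 3 h 26 min, regular 37 h 30 min.

Regular 37.50 hours, overtime 3.43 hours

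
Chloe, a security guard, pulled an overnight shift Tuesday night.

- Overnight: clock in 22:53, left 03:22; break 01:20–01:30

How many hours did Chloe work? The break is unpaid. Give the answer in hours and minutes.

Overnight: 22:53 → midnight = 1 h 7 min; midnight → 03:22 = 3 h 22 min; span 4 h 29 min; less 10 min break → 4 h 19 min

4 h 19 min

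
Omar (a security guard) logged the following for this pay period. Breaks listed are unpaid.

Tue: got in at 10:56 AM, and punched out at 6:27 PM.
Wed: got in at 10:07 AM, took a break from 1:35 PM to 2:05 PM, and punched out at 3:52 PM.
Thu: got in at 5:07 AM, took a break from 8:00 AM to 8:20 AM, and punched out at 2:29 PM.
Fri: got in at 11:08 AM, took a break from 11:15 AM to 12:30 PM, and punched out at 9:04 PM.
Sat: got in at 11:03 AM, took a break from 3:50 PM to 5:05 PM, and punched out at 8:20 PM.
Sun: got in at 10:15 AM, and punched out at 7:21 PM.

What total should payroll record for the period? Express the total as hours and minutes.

47 h 37 min

Tue: 10:56 AM–6:27 PM = 7 h 31 min
Wed: 10:07 AM–3:52 PM = 5 h 45 min; less 30 min break → 5 h 15 min
Thu: 5:07 AM–2:29 PM = 9 h 22 min; less 20 min break → 9 h 2 min
Fri: 11:08 AM–9:04 PM = 9 h 56 min; less 75 min break → 8 h 41 min
Sat: 11:03 AM–8:20 PM = 9 h 17 min; less 75 min break → 8 h 2 min
Sun: 10:15 AM–7:21 PM = 9 h 6 min
Total: 7 h 31 min + 5 h 15 min + 9 h 2 min + 8 h 41 min + 8 h 2 min + 9 h 6 min = 47 h 37 min.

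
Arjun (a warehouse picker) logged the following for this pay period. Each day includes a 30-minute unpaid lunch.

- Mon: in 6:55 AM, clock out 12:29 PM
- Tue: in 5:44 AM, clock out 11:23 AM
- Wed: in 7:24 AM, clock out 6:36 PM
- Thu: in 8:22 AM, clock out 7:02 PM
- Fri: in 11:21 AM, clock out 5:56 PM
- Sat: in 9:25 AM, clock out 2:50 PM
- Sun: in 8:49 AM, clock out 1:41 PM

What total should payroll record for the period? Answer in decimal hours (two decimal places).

Mon: 6:55 AM–12:29 PM = 5 h 34 min; less 30 min break → 5 h 4 min
Tue: 5:44 AM–11:23 AM = 5 h 39 min; less 30 min break → 5 h 9 min
Wed: 7:24 AM–6:36 PM = 11 h 12 min; less 30 min break → 10 h 42 min
Thu: 8:22 AM–7:02 PM = 10 h 40 min; less 30 min break → 10 h 10 min
Fri: 11:21 AM–5:56 PM = 6 h 35 min; less 30 min break → 6 h 5 min
Sat: 9:25 AM–2:50 PM = 5 h 25 min; less 30 min break → 4 h 55 min
Sun: 8:49 AM–1:41 PM = 4 h 52 min; less 30 min break → 4 h 22 min
Total: 5 h 4 min + 5 h 9 min + 10 h 42 min + 10 h 10 min + 6 h 5 min + 4 h 55 min + 4 h 22 min = 46 h 27 min.

46.45 hours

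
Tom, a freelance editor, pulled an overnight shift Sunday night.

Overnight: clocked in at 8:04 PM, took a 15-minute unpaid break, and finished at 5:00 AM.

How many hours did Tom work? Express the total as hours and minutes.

Overnight: 8:04 PM → midnight = 3 h 56 min; midnight → 5:00 AM = 5 h 0 min; span 8 h 56 min; less 15 min break → 8 h 41 min

8 h 41 min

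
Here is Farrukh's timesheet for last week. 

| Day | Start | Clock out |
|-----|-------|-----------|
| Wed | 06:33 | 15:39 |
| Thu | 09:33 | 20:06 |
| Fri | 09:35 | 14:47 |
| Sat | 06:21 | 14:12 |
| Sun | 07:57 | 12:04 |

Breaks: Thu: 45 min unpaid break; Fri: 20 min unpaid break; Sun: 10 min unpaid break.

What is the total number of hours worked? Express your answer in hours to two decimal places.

Wed: 06:33–15:39 = 9 h 6 min
Thu: 09:33–20:06 = 10 h 33 min; less 45 min break → 9 h 48 min
Fri: 09:35–14:47 = 5 h 12 min; less 20 min break → 4 h 52 min
Sat: 06:21–14:12 = 7 h 51 min
Sun: 07:57–12:04 = 4 h 7 min; less 10 min break → 3 h 57 min
Total: 9 h 6 min + 9 h 48 min + 4 h 52 min + 7 h 51 min + 3 h 57 min = 35 h 34 min.

35.57 hours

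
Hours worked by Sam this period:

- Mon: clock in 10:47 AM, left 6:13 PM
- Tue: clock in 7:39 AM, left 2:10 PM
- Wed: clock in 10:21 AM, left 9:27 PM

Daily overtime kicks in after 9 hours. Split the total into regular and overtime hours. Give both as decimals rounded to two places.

Mon: 10:47 AM–6:13 PM = 7 h 26 min
Tue: 7:39 AM–2:10 PM = 6 h 31 min
Wed: 10:21 AM–9:27 PM = 11 h 6 min
Mon reg 7 h 26 min / OT 0 h 0 min; Tue reg 6 h 31 min / OT 0 h 0 min; Wed reg 9 h 0 min / OT 2 h 6 min.
Totals: regular 22 h 57 min, overtime 2 h 6 min.

Regular 22.95 hours, overtime 2.10 hours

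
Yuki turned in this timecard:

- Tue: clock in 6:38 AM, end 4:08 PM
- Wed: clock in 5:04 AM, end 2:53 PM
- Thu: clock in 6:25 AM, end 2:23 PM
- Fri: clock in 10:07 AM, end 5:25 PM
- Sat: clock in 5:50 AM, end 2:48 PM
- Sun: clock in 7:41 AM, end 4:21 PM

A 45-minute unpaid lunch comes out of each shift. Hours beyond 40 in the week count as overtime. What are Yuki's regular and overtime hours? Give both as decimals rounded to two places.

Tue: 6:38 AM–4:08 PM = 9 h 30 min; less 45 min break → 8 h 45 min
Wed: 5:04 AM–2:53 PM = 9 h 49 min; less 45 min break → 9 h 4 min
Thu: 6:25 AM–2:23 PM = 7 h 58 min; less 45 min break → 7 h 13 min
Fri: 10:07 AM–5:25 PM = 7 h 18 min; less 45 min break → 6 h 33 min
Sat: 5:50 AM–2:48 PM = 8 h 58 min; less 45 min break → 8 h 13 min
Sun: 7:41 AM–4:21 PM = 8 h 40 min; less 45 min break → 7 h 55 min
Total worked: 47 h 43 min = 47.72 h.
Threshold 40 h → overtime 7 h 43 min, regular 40 h 0 min.

Regular 40.00 hours, overtime 7.72 hours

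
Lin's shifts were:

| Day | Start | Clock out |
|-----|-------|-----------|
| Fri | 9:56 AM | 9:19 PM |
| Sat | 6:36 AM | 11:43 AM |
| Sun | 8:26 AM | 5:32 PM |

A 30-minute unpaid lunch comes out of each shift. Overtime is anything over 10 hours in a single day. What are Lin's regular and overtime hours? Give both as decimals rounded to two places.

Fri: 9:56 AM–9:19 PM = 11 h 23 min; less 30 min break → 10 h 53 min
Sat: 6:36 AM–11:43 AM = 5 h 7 min; less 30 min break → 4 h 37 min
Sun: 8:26 AM–5:32 PM = 9 h 6 min; less 30 min break → 8 h 36 min
Fri reg 10 h 0 min / OT 0 h 53 min; Sat reg 4 h 37 min / OT 0 h 0 min; Sun reg 8 h 36 min / OT 0 h 0 min.
Totals: regular 23 h 13 min, overtime 0 h 53 min.

Regular 23.22 hours, overtime 0.88 hours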